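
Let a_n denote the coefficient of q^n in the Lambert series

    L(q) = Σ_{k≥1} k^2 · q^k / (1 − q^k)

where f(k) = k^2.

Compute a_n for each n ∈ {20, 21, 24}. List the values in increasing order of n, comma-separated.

q^20  k|20↦f(k): 1:1 2:4 4:16 5:25 10:100 20:400  a_20=546
n=21: 21·1 7·3 3·7 1·21  f→[441+49+9+1]=500
d|24:{24,12,8,6,4,3,2,1}  Σf=576+144+64+36+16+9+4+1=850

546, 500, 850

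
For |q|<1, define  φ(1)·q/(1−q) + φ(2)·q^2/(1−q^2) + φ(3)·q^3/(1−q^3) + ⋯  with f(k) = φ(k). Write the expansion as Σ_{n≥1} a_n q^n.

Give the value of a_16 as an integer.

[q^16] φ(16)=8,φ(8)=4,φ(4)=2,φ(2)=1,φ(1)=1 ⇒ 16

a_16 = 16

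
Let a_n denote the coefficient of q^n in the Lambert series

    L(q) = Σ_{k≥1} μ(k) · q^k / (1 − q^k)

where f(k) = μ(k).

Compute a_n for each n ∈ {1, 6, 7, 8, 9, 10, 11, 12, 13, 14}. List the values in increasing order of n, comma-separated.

n=1: 1·1  μ→[1]=1
q^6  k|6↦μ(k): 1:1 2:-1 3:-1 6:1  a_6=0
d|7:{1,7}  Σμ=1+(-1)=0
d|8:{1,2,4,8}  Σμ=1+(-1)+0+0=0
n=9: 9·1 3·3 1·9  μ→[0+(-1)+1]=0
q^10  k|10↦μ(k): 10:1 5:-1 2:-1 1:1  a_10=0
[q^11] μ(1)=1,μ(11)=-1 ⇒ 0
d|12:{1,2,3,4,6,12}  Σμ=1+(-1)+(-1)+0+1+0=0
q^13  k|13↦μ(k): 13:-1 1:1  a_13=0
n=14: 14·1 7·2 2·7 1·14  μ→[1+(-1)+(-1)+1]=0

1, 0, 0, 0, 0, 0, 0, 0, 0, 0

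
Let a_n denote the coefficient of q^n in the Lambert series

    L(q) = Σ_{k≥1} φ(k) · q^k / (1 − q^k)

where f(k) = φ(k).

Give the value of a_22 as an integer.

n=22: 22·1 11·2 2·11 1·22  φ→[10+10+1+1]=22

a_22 = 22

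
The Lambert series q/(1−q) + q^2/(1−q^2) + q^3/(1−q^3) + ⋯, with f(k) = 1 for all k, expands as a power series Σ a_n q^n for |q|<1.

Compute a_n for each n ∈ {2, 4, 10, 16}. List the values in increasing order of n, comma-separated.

2, 3, 4, 5

n=2: 1·2 2·1  f→[1+1]=2
q^4  k|4↦f(k): 1:1 2:1 4:1  a_4=3
d|10:{10,5,2,1}  Σf=1+1+1+1=4
q^16  k|16↦f(k): 16:1 8:1 4:1 2:1 1:1  a_16=5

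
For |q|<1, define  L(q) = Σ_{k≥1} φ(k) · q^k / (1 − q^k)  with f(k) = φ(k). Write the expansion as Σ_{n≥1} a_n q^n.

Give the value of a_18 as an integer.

q^18  k|18↦φ(k): 1:1 2:1 3:2 6:2 9:6 18:6  a_18=18

a_18 = 18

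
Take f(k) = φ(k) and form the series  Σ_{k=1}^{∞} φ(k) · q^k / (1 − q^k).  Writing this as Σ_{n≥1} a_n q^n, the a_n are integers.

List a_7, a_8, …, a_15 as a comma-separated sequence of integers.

[q^7] φ(7)=6,φ(1)=1 ⇒ 7
n=8: 1·8 2·4 4·2 8·1  φ→[1+1+2+4]=8
n=9: 1·9 3·3 9·1  φ→[1+2+6]=9
[q^10] φ(1)=1,φ(2)=1,φ(5)=4,φ(10)=4 ⇒ 10
d|11:{1,11}  Σφ=1+10=11
q^12  k|12↦φ(k): 12:4 6:2 4:2 3:2 2:1 1:1  a_12=12
q^13  k|13↦φ(k): 13:12 1:1  a_13=13
[q^14] φ(14)=6,φ(7)=6,φ(2)=1,φ(1)=1 ⇒ 14
[q^15] φ(15)=8,φ(5)=4,φ(3)=2,φ(1)=1 ⇒ 15

7, 8, 9, 10, 11, 12, 13, 14, 15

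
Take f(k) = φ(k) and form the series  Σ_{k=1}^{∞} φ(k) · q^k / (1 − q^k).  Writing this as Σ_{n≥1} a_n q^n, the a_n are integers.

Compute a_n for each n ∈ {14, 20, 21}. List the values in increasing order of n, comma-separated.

q^14  k|14↦φ(k): 1:1 2:1 7:6 14:6  a_14=14
q^20  k|20↦φ(k): 20:8 10:4 5:4 4:2 2:1 1:1  a_20=20
d|21:{21,7,3,1}  Σφ=12+6+2+1=21

14, 20, 21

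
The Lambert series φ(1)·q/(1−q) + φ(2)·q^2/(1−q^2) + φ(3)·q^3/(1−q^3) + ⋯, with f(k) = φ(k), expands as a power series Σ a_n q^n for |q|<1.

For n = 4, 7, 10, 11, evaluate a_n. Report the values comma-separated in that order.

d|4:{1,2,4}  Σφ=1+1+2=4
[q^7] φ(1)=1,φ(7)=6 ⇒ 7
[q^10] φ(10)=4,φ(5)=4,φ(2)=1,φ(1)=1 ⇒ 10
n=11: 1·11 11·1  φ→[1+10]=11

4, 7, 10, 11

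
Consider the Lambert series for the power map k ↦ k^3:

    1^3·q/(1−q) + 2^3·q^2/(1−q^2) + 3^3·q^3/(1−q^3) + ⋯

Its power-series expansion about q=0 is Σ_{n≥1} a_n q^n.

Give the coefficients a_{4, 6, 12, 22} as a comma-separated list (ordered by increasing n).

73, 252, 2044, 11988

d|4:{1,2,4}  Σf=1+8+64=73
n=6: 6·1 3·2 2·3 1·6  f→[216+27+8+1]=252
q^12  k|12↦f(k): 12:1728 6:216 4:64 3:27 2:8 1:1  a_12=2044
q^22  k|22↦f(k): 22:10648 11:1331 2:8 1:1  a_22=11988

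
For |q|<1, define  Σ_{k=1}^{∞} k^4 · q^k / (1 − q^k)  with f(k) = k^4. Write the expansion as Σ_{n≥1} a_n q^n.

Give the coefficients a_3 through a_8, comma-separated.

82, 273, 626, 1394, 2402, 4369

[q^3] f(1)=1,f(3)=81 ⇒ 82
q^4  k|4↦f(k): 4:256 2:16 1:1  a_4=273
n=5: 5·1 1·5  f→[625+1]=626
n=6: 1·6 2·3 3·2 6·1  f→[1+16+81+1296]=1394
q^7  k|7↦f(k): 1:1 7:2401  a_7=2402
n=8: 8·1 4·2 2·4 1·8  f→[4096+256+16+1]=4369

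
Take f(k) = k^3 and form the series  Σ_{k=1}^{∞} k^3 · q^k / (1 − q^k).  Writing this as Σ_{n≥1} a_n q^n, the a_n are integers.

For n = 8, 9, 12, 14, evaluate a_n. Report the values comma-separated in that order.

585, 757, 2044, 3096

d|8:{8,4,2,1}  Σf=512+64+8+1=585
d|9:{1,3,9}  Σf=1+27+729=757
[q^12] f(12)=1728,f(6)=216,f(4)=64,f(3)=27,f(2)=8,f(1)=1 ⇒ 2044
q^14  k|14↦f(k): 14:2744 7:343 2:8 1:1  a_14=3096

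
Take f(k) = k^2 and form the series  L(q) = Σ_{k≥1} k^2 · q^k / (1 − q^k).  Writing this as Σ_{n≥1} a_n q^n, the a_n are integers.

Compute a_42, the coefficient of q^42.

a_42 = 2500

n=42: 42·1 21·2 14·3 7·6 6·7 3·14 2·21 1·42  f→[1764+441+196+49+36+9+4+1]=2500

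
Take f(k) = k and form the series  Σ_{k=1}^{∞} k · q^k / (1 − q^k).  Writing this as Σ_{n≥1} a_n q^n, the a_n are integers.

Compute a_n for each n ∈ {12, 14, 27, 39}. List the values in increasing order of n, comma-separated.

n=12: 12·1 6·2 4·3 3·4 2·6 1·12  f→[12+6+4+3+2+1]=28
q^14  k|14↦f(k): 14:14 7:7 2:2 1:1  a_14=24
q^27  k|27↦f(k): 1:1 3:3 9:9 27:27  a_27=40
d|39:{1,3,13,39}  Σf=1+3+13+39=56

28, 24, 40, 56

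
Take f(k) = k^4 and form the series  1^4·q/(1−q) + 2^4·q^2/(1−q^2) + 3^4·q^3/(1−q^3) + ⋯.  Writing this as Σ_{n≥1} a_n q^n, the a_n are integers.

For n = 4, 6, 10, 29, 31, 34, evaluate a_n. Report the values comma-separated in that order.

[q^4] f(1)=1,f(2)=16,f(4)=256 ⇒ 273
n=6: 1·6 2·3 3·2 6·1  f→[1+16+81+1296]=1394
[q^10] f(10)=10000,f(5)=625,f(2)=16,f(1)=1 ⇒ 10642
n=29: 1·29 29·1  f→[1+707281]=707282
q^31  k|31↦f(k): 31:923521 1:1  a_31=923522
n=34: 1·34 2·17 17·2 34·1  f→[1+16+83521+1336336]=1419874

273, 1394, 10642, 707282, 923522, 1419874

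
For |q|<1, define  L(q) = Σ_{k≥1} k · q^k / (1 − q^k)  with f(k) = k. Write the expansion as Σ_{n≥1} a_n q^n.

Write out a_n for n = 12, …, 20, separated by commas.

[q^12] f(1)=1,f(2)=2,f(3)=3,f(4)=4,f(6)=6,f(12)=12 ⇒ 28
[q^13] f(1)=1,f(13)=13 ⇒ 14
n=14: 14·1 7·2 2·7 1·14  f→[14+7+2+1]=24
n=15: 1·15 3·5 5·3 15·1  f→[1+3+5+15]=24
q^16  k|16↦f(k): 16:16 8:8 4:4 2:2 1:1  a_16=31
q^17  k|17↦f(k): 17:17 1:1  a_17=18
d|18:{1,2,3,6,9,18}  Σf=1+2+3+6+9+18=39
d|19:{1,19}  Σf=1+19=20
n=20: 1·20 2·10 4·5 5·4 10·2 20·1  f→[1+2+4+5+10+20]=42

28, 14, 24, 24, 31, 18, 39, 20, 42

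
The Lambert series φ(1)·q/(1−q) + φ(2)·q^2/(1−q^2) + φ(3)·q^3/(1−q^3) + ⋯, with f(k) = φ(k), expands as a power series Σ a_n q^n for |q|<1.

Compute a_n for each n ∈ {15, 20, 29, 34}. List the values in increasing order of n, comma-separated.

[q^15] φ(1)=1,φ(3)=2,φ(5)=4,φ(15)=8 ⇒ 15
d|20:{20,10,5,4,2,1}  Σφ=8+4+4+2+1+1=20
d|29:{1,29}  Σφ=1+28=29
d|34:{1,2,17,34}  Σφ=1+1+16+16=34

15, 20, 29, 34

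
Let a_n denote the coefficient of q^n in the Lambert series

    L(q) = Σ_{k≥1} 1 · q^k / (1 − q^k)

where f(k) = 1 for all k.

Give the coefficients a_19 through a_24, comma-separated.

q^19  k|19↦f(k): 19:1 1:1  a_19=2
[q^20] f(20)=1,f(10)=1,f(5)=1,f(4)=1,f(2)=1,f(1)=1 ⇒ 6
[q^21] f(21)=1,f(7)=1,f(3)=1,f(1)=1 ⇒ 4
q^22  k|22↦f(k): 1:1 2:1 11:1 22:1  a_22=4
d|23:{23,1}  Σf=1+1=2
d|24:{24,12,8,6,4,3,2,1}  Σf=1+1+1+1+1+1+1+1=8

2, 6, 4, 4, 2, 8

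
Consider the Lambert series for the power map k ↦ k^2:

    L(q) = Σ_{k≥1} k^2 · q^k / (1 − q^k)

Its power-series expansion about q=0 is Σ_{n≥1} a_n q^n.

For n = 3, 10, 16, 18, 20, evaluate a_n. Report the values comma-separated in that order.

[q^3] f(3)=9,f(1)=1 ⇒ 10
q^10  k|10↦f(k): 10:100 5:25 2:4 1:1  a_10=130
q^16  k|16↦f(k): 1:1 2:4 4:16 8:64 16:256  a_16=341
n=18: 18·1 9·2 6·3 3·6 2·9 1·18  f→[324+81+36+9+4+1]=455
[q^20] f(20)=400,f(10)=100,f(5)=25,f(4)=16,f(2)=4,f(1)=1 ⇒ 546

10, 130, 341, 455, 546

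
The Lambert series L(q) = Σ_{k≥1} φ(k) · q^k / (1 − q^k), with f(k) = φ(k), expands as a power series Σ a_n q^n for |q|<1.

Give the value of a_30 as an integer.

d|30:{1,2,3,5,6,10,15,30}  Σφ=1+1+2+4+2+4+8+8=30

a_30 = 30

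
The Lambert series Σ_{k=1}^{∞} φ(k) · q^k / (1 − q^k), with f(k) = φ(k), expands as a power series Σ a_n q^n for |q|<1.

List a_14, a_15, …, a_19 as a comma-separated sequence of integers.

[q^14] φ(14)=6,φ(7)=6,φ(2)=1,φ(1)=1 ⇒ 14
d|15:{15,5,3,1}  Σφ=8+4+2+1=15
[q^16] φ(1)=1,φ(2)=1,φ(4)=2,φ(8)=4,φ(16)=8 ⇒ 16
[q^17] φ(17)=16,φ(1)=1 ⇒ 17
d|18:{1,2,3,6,9,18}  Σφ=1+1+2+2+6+6=18
n=19: 19·1 1·19  φ→[18+1]=19

14, 15, 16, 17, 18, 19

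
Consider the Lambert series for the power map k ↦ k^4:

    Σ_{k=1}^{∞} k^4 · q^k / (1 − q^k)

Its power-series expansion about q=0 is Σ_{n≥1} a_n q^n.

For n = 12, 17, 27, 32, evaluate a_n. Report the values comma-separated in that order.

n=12: 12·1 6·2 4·3 3·4 2·6 1·12  f→[20736+1296+256+81+16+1]=22386
q^17  k|17↦f(k): 17:83521 1:1  a_17=83522
d|27:{27,9,3,1}  Σf=531441+6561+81+1=538084
d|32:{32,16,8,4,2,1}  Σf=1048576+65536+4096+256+16+1=1118481

22386, 83522, 538084, 1118481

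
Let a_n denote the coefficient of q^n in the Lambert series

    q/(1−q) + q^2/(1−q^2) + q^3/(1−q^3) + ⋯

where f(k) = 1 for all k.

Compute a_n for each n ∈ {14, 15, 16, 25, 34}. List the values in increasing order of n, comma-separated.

q^14  k|14↦f(k): 1:1 2:1 7:1 14:1  a_14=4
[q^15] f(1)=1,f(3)=1,f(5)=1,f(15)=1 ⇒ 4
d|16:{1,2,4,8,16}  Σf=1+1+1+1+1=5
n=25: 1·25 5·5 25·1  f→[1+1+1]=3
q^34  k|34↦f(k): 34:1 17:1 2:1 1:1  a_34=4

4, 4, 5, 3, 4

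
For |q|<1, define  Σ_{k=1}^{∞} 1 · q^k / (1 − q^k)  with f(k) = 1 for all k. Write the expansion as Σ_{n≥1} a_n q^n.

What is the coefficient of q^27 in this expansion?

q^27  k|27↦f(k): 1:1 3:1 9:1 27:1  a_27=4

a_27 = 4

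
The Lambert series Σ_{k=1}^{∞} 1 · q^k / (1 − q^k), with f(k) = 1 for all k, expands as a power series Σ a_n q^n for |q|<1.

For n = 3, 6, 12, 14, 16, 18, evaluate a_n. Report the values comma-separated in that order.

2, 4, 6, 4, 5, 6

[q^3] f(1)=1,f(3)=1 ⇒ 2
d|6:{1,2,3,6}  Σf=1+1+1+1=4
d|12:{1,2,3,4,6,12}  Σf=1+1+1+1+1+1=6
n=14: 1·14 2·7 7·2 14·1  f→[1+1+1+1]=4
n=16: 1·16 2·8 4·4 8·2 16·1  f→[1+1+1+1+1]=5
d|18:{1,2,3,6,9,18}  Σf=1+1+1+1+1+1=6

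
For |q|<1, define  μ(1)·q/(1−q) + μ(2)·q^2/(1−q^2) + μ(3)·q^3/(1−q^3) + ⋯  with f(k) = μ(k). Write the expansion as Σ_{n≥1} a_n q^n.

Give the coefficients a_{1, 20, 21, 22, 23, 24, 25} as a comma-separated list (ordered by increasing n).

n=1: 1·1  μ→[1]=1
d|20:{1,2,4,5,10,20}  Σμ=1+(-1)+0+(-1)+1+0=0
n=21: 21·1 7·3 3·7 1·21  μ→[1+(-1)+(-1)+1]=0
n=22: 1·22 2·11 11·2 22·1  μ→[1+(-1)+(-1)+1]=0
n=23: 23·1 1·23  μ→[(-1)+1]=0
q^24  k|24↦μ(k): 24:0 12:0 8:0 6:1 4:0 3:-1 2:-1 1:1  a_24=0
d|25:{25,5,1}  Σμ=0+(-1)+1=0

1, 0, 0, 0, 0, 0, 0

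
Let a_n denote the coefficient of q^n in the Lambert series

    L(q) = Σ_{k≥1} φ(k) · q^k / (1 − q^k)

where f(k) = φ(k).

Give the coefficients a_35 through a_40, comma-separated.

q^35  k|35↦φ(k): 1:1 5:4 7:6 35:24  a_35=35
n=36: 36·1 18·2 12·3 9·4 6·6 4·9 3·12 2·18 1·36  φ→[12+6+4+6+2+2+2+1+1]=36
q^37  k|37↦φ(k): 37:36 1:1  a_37=37
n=38: 1·38 2·19 19·2 38·1  φ→[1+1+18+18]=38
d|39:{39,13,3,1}  Σφ=24+12+2+1=39
d|40:{40,20,10,8,5,4,2,1}  Σφ=16+8+4+4+4+2+1+1=40

35, 36, 37, 38, 39, 40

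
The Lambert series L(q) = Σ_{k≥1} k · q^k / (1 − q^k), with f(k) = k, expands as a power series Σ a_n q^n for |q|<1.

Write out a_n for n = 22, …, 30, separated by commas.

n=22: 22·1 11·2 2·11 1·22  f→[22+11+2+1]=36
[q^23] f(23)=23,f(1)=1 ⇒ 24
n=24: 24·1 12·2 8·3 6·4 4·6 3·8 2·12 1·24  f→[24+12+8+6+4+3+2+1]=60
n=25: 1·25 5·5 25·1  f→[1+5+25]=31
q^26  k|26↦f(k): 1:1 2:2 13:13 26:26  a_26=42
q^27  k|27↦f(k): 27:27 9:9 3:3 1:1  a_27=40
[q^28] f(28)=28,f(14)=14,f(7)=7,f(4)=4,f(2)=2,f(1)=1 ⇒ 56
n=29: 29·1 1·29  f→[29+1]=30
q^30  k|30↦f(k): 1:1 2:2 3:3 5:5 6:6 10:10 15:15 30:30  a_30=72

36, 24, 60, 31, 42, 40, 56, 30, 72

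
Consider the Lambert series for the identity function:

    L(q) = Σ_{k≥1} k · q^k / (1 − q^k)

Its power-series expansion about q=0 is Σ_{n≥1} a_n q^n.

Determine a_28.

a_28 = 56

n=28: 28·1 14·2 7·4 4·7 2·14 1·28  f→[28+14+7+4+2+1]=56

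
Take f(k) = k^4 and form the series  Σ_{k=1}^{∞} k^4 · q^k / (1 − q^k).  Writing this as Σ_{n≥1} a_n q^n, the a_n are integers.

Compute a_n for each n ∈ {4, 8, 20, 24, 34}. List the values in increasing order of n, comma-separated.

273, 4369, 170898, 358258, 1419874

n=4: 4·1 2·2 1·4  f→[256+16+1]=273
d|8:{8,4,2,1}  Σf=4096+256+16+1=4369
q^20  k|20↦f(k): 1:1 2:16 4:256 5:625 10:10000 20:160000  a_20=170898
n=24: 1·24 2·12 3·8 4·6 6·4 8·3 12·2 24·1  f→[1+16+81+256+1296+4096+20736+331776]=358258
n=34: 1·34 2·17 17·2 34·1  f→[1+16+83521+1336336]=1419874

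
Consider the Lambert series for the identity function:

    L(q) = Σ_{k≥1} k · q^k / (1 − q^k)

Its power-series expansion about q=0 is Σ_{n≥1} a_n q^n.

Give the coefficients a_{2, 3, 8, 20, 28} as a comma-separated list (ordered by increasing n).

3, 4, 15, 42, 56

d|2:{2,1}  Σf=2+1=3
n=3: 3·1 1·3  f→[3+1]=4
[q^8] f(8)=8,f(4)=4,f(2)=2,f(1)=1 ⇒ 15
[q^20] f(1)=1,f(2)=2,f(4)=4,f(5)=5,f(10)=10,f(20)=20 ⇒ 42
d|28:{1,2,4,7,14,28}  Σf=1+2+4+7+14+28=56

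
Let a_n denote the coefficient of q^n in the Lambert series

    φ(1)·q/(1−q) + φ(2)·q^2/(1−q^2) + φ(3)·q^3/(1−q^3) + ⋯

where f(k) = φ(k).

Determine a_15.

q^15  k|15↦φ(k): 1:1 3:2 5:4 15:8  a_15=15

a_15 = 15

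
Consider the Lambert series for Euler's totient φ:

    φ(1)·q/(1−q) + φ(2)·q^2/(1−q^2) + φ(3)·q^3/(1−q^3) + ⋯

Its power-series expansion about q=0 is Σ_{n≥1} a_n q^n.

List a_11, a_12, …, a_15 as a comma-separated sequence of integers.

d|11:{11,1}  Σφ=10+1=11
n=12: 12·1 6·2 4·3 3·4 2·6 1·12  φ→[4+2+2+2+1+1]=12
[q^13] φ(13)=12,φ(1)=1 ⇒ 13
q^14  k|14↦φ(k): 1:1 2:1 7:6 14:6  a_14=14
q^15  k|15↦φ(k): 1:1 3:2 5:4 15:8  a_15=15

11, 12, 13, 14, 15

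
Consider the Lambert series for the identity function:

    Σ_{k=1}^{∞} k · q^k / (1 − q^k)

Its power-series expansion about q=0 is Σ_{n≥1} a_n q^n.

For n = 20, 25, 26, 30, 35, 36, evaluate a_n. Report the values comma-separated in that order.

d|20:{20,10,5,4,2,1}  Σf=20+10+5+4+2+1=42
[q^25] f(1)=1,f(5)=5,f(25)=25 ⇒ 31
d|26:{1,2,13,26}  Σf=1+2+13+26=42
d|30:{1,2,3,5,6,10,15,30}  Σf=1+2+3+5+6+10+15+30=72
[q^35] f(35)=35,f(7)=7,f(5)=5,f(1)=1 ⇒ 48
q^36  k|36↦f(k): 36:36 18:18 12:12 9:9 6:6 4:4 3:3 2:2 1:1  a_36=91

42, 31, 42, 72, 48, 91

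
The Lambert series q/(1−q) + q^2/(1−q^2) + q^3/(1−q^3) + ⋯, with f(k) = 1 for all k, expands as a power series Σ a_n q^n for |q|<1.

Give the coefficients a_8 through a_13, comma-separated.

4, 3, 4, 2, 6, 2

[q^8] f(8)=1,f(4)=1,f(2)=1,f(1)=1 ⇒ 4
n=9: 1·9 3·3 9·1  f→[1+1+1]=3
d|10:{1,2,5,10}  Σf=1+1+1+1=4
d|11:{11,1}  Σf=1+1=2
[q^12] f(1)=1,f(2)=1,f(3)=1,f(4)=1,f(6)=1,f(12)=1 ⇒ 6
[q^13] f(1)=1,f(13)=1 ⇒ 2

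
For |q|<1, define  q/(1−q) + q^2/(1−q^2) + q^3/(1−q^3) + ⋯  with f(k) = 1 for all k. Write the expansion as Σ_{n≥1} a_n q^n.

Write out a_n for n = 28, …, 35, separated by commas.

d|28:{1,2,4,7,14,28}  Σf=1+1+1+1+1+1=6
q^29  k|29↦f(k): 29:1 1:1  a_29=2
[q^30] f(1)=1,f(2)=1,f(3)=1,f(5)=1,f(6)=1,f(10)=1,f(15)=1,f(30)=1 ⇒ 8
q^31  k|31↦f(k): 31:1 1:1  a_31=2
[q^32] f(1)=1,f(2)=1,f(4)=1,f(8)=1,f(16)=1,f(32)=1 ⇒ 6
d|33:{1,3,11,33}  Σf=1+1+1+1=4
n=34: 34·1 17·2 2·17 1·34  f→[1+1+1+1]=4
n=35: 35·1 7·5 5·7 1·35  f→[1+1+1+1]=4

6, 2, 8, 2, 6, 4, 4, 4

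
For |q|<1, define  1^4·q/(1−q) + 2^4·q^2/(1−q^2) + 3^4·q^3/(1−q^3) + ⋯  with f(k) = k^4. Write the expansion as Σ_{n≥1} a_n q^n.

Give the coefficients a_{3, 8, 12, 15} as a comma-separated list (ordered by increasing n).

82, 4369, 22386, 51332

n=3: 3·1 1·3  f→[81+1]=82
d|8:{1,2,4,8}  Σf=1+16+256+4096=4369
q^12  k|12↦f(k): 12:20736 6:1296 4:256 3:81 2:16 1:1  a_12=22386
q^15  k|15↦f(k): 15:50625 5:625 3:81 1:1  a_15=51332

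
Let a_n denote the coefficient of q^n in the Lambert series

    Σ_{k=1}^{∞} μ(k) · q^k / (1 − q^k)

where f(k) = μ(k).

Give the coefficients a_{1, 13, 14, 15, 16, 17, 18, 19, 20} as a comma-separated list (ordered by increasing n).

1, 0, 0, 0, 0, 0, 0, 0, 0

q^1  k|1↦μ(k): 1:1  a_1=1
[q^13] μ(1)=1,μ(13)=-1 ⇒ 0
d|14:{1,2,7,14}  Σμ=1+(-1)+(-1)+1=0
d|15:{1,3,5,15}  Σμ=1+(-1)+(-1)+1=0
q^16  k|16↦μ(k): 1:1 2:-1 4:0 8:0 16:0  a_16=0
n=17: 1·17 17·1  μ→[1+(-1)]=0
[q^18] μ(18)=0,μ(9)=0,μ(6)=1,μ(3)=-1,μ(2)=-1,μ(1)=1 ⇒ 0
[q^19] μ(1)=1,μ(19)=-1 ⇒ 0
n=20: 1·20 2·10 4·5 5·4 10·2 20·1  μ→[1+(-1)+0+(-1)+1+0]=0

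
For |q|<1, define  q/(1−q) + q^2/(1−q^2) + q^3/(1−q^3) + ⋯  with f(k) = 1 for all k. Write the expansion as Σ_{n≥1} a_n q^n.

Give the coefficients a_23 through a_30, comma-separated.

2, 8, 3, 4, 4, 6, 2, 8

[q^23] f(1)=1,f(23)=1 ⇒ 2
n=24: 1·24 2·12 3·8 4·6 6·4 8·3 12·2 24·1  f→[1+1+1+1+1+1+1+1]=8
[q^25] f(1)=1,f(5)=1,f(25)=1 ⇒ 3
[q^26] f(26)=1,f(13)=1,f(2)=1,f(1)=1 ⇒ 4
d|27:{27,9,3,1}  Σf=1+1+1+1=4
[q^28] f(1)=1,f(2)=1,f(4)=1,f(7)=1,f(14)=1,f(28)=1 ⇒ 6
d|29:{1,29}  Σf=1+1=2
[q^30] f(1)=1,f(2)=1,f(3)=1,f(5)=1,f(6)=1,f(10)=1,f(15)=1,f(30)=1 ⇒ 8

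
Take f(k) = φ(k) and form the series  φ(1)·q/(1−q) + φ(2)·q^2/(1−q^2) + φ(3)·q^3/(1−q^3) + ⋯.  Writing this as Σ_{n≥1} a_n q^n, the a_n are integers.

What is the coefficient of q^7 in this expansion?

q^7  k|7↦φ(k): 1:1 7:6  a_7=7

a_7 = 7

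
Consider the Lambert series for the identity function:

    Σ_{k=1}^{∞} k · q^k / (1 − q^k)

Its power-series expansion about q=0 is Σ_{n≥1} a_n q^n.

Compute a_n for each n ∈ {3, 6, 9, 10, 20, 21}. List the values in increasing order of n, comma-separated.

4, 12, 13, 18, 42, 32

d|3:{1,3}  Σf=1+3=4
q^6  k|6↦f(k): 1:1 2:2 3:3 6:6  a_6=12
q^9  k|9↦f(k): 9:9 3:3 1:1  a_9=13
q^10  k|10↦f(k): 1:1 2:2 5:5 10:10  a_10=18
[q^20] f(20)=20,f(10)=10,f(5)=5,f(4)=4,f(2)=2,f(1)=1 ⇒ 42
n=21: 1·21 3·7 7·3 21·1  f→[1+3+7+21]=32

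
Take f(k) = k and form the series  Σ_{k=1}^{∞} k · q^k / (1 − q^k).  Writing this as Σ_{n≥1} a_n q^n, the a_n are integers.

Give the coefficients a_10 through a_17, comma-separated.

[q^10] f(1)=1,f(2)=2,f(5)=5,f(10)=10 ⇒ 18
q^11  k|11↦f(k): 1:1 11:11  a_11=12
d|12:{1,2,3,4,6,12}  Σf=1+2+3+4+6+12=28
d|13:{1,13}  Σf=1+13=14
d|14:{1,2,7,14}  Σf=1+2+7+14=24
d|15:{1,3,5,15}  Σf=1+3+5+15=24
q^16  k|16↦f(k): 1:1 2:2 4:4 8:8 16:16  a_16=31
n=17: 1·17 17·1  f→[1+17]=18

18, 12, 28, 14, 24, 24, 31, 18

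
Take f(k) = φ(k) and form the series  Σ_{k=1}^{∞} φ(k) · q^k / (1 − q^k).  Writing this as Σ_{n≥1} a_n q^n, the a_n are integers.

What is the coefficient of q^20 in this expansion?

q^20  k|20↦φ(k): 1:1 2:1 4:2 5:4 10:4 20:8  a_20=20

a_20 = 20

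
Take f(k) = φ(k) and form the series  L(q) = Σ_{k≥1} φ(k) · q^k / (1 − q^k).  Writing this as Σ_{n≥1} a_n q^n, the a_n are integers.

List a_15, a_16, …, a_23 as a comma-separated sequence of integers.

n=15: 15·1 5·3 3·5 1·15  φ→[8+4+2+1]=15
n=16: 1·16 2·8 4·4 8·2 16·1  φ→[1+1+2+4+8]=16
[q^17] φ(17)=16,φ(1)=1 ⇒ 17
d|18:{1,2,3,6,9,18}  Σφ=1+1+2+2+6+6=18
[q^19] φ(1)=1,φ(19)=18 ⇒ 19
n=20: 20·1 10·2 5·4 4·5 2·10 1·20  φ→[8+4+4+2+1+1]=20
q^21  k|21↦φ(k): 21:12 7:6 3:2 1:1  a_21=21
d|22:{1,2,11,22}  Σφ=1+1+10+10=22
q^23  k|23↦φ(k): 23:22 1:1  a_23=23

15, 16, 17, 18, 19, 20, 21, 22, 23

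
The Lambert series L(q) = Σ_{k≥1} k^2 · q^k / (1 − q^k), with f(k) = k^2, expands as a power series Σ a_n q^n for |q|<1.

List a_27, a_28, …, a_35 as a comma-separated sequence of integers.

820, 1050, 842, 1300, 962, 1365, 1220, 1450, 1300

d|27:{27,9,3,1}  Σf=729+81+9+1=820
[q^28] f(1)=1,f(2)=4,f(4)=16,f(7)=49,f(14)=196,f(28)=784 ⇒ 1050
d|29:{1,29}  Σf=1+841=842
[q^30] f(1)=1,f(2)=4,f(3)=9,f(5)=25,f(6)=36,f(10)=100,f(15)=225,f(30)=900 ⇒ 1300
[q^31] f(1)=1,f(31)=961 ⇒ 962
q^32  k|32↦f(k): 1:1 2:4 4:16 8:64 16:256 32:1024  a_32=1365
d|33:{1,3,11,33}  Σf=1+9+121+1089=1220
n=34: 1·34 2·17 17·2 34·1  f→[1+4+289+1156]=1450
n=35: 1·35 5·7 7·5 35·1  f→[1+25+49+1225]=1300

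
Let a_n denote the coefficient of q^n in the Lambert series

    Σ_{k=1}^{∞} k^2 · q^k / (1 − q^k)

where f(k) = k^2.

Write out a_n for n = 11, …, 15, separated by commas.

n=11: 1·11 11·1  f→[1+121]=122
[q^12] f(12)=144,f(6)=36,f(4)=16,f(3)=9,f(2)=4,f(1)=1 ⇒ 210
q^13  k|13↦f(k): 1:1 13:169  a_13=170
n=14: 14·1 7·2 2·7 1·14  f→[196+49+4+1]=250
[q^15] f(15)=225,f(5)=25,f(3)=9,f(1)=1 ⇒ 260

122, 210, 170, 250, 260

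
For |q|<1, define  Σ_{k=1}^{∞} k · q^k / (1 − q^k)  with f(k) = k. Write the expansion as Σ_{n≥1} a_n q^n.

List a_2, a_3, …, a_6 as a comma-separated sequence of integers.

q^2  k|2↦f(k): 2:2 1:1  a_2=3
q^3  k|3↦f(k): 3:3 1:1  a_3=4
q^4  k|4↦f(k): 4:4 2:2 1:1  a_4=7
d|5:{1,5}  Σf=1+5=6
n=6: 6·1 3·2 2·3 1·6  f→[6+3+2+1]=12

3, 4, 7, 6, 12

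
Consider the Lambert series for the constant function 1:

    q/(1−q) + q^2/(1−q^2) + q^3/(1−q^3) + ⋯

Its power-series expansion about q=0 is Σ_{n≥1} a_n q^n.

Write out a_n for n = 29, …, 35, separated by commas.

n=29: 1·29 29·1  f→[1+1]=2
d|30:{1,2,3,5,6,10,15,30}  Σf=1+1+1+1+1+1+1+1=8
q^31  k|31↦f(k): 1:1 31:1  a_31=2
d|32:{1,2,4,8,16,32}  Σf=1+1+1+1+1+1=6
n=33: 33·1 11·3 3·11 1·33  f→[1+1+1+1]=4
d|34:{1,2,17,34}  Σf=1+1+1+1=4
n=35: 35·1 7·5 5·7 1·35  f→[1+1+1+1]=4

2, 8, 2, 6, 4, 4, 4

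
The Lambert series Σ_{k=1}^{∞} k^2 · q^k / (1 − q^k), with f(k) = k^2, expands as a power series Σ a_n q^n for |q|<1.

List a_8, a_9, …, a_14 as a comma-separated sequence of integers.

n=8: 1·8 2·4 4·2 8·1  f→[1+4+16+64]=85
n=9: 9·1 3·3 1·9  f→[81+9+1]=91
n=10: 10·1 5·2 2·5 1·10  f→[100+25+4+1]=130
n=11: 11·1 1·11  f→[121+1]=122
q^12  k|12↦f(k): 12:144 6:36 4:16 3:9 2:4 1:1  a_12=210
[q^13] f(1)=1,f(13)=169 ⇒ 170
n=14: 1·14 2·7 7·2 14·1  f→[1+4+49+196]=250

85, 91, 130, 122, 210, 170, 250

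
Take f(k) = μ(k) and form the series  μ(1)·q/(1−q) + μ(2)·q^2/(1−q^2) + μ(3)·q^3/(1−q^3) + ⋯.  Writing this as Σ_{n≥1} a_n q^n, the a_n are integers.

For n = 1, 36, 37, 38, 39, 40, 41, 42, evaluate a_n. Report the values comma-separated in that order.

n=1: 1·1  μ→[1]=1
[q^36] μ(36)=0,μ(18)=0,μ(12)=0,μ(9)=0,μ(6)=1,μ(4)=0,μ(3)=-1,μ(2)=-1,μ(1)=1 ⇒ 0
d|37:{37,1}  Σμ=(-1)+1=0
n=38: 1·38 2·19 19·2 38·1  μ→[1+(-1)+(-1)+1]=0
d|39:{39,13,3,1}  Σμ=1+(-1)+(-1)+1=0
[q^40] μ(40)=0,μ(20)=0,μ(10)=1,μ(8)=0,μ(5)=-1,μ(4)=0,μ(2)=-1,μ(1)=1 ⇒ 0
[q^41] μ(1)=1,μ(41)=-1 ⇒ 0
n=42: 42·1 21·2 14·3 7·6 6·7 3·14 2·21 1·42  μ→[(-1)+1+1+(-1)+1+(-1)+(-1)+1]=0

1, 0, 0, 0, 0, 0, 0, 0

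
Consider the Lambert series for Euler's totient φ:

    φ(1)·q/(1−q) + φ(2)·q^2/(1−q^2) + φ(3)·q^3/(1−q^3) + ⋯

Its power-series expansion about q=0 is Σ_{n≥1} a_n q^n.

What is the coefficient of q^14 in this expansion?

n=14: 1·14 2·7 7·2 14·1  φ→[1+1+6+6]=14

a_14 = 14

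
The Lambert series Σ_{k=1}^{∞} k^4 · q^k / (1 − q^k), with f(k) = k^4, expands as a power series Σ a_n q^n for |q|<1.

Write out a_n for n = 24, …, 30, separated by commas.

n=24: 1·24 2·12 3·8 4·6 6·4 8·3 12·2 24·1  f→[1+16+81+256+1296+4096+20736+331776]=358258
n=25: 25·1 5·5 1·25  f→[390625+625+1]=391251
n=26: 26·1 13·2 2·13 1·26  f→[456976+28561+16+1]=485554
[q^27] f(27)=531441,f(9)=6561,f(3)=81,f(1)=1 ⇒ 538084
d|28:{28,14,7,4,2,1}  Σf=614656+38416+2401+256+16+1=655746
d|29:{1,29}  Σf=1+707281=707282
[q^30] f(30)=810000,f(15)=50625,f(10)=10000,f(6)=1296,f(5)=625,f(3)=81,f(2)=16,f(1)=1 ⇒ 872644

358258, 391251, 485554, 538084, 655746, 707282, 872644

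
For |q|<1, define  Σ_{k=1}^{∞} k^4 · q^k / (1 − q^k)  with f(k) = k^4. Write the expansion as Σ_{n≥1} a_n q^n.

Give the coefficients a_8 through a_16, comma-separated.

4369, 6643, 10642, 14642, 22386, 28562, 40834, 51332, 69905

[q^8] f(1)=1,f(2)=16,f(4)=256,f(8)=4096 ⇒ 4369
d|9:{1,3,9}  Σf=1+81+6561=6643
q^10  k|10↦f(k): 10:10000 5:625 2:16 1:1  a_10=10642
[q^11] f(1)=1,f(11)=14641 ⇒ 14642
q^12  k|12↦f(k): 12:20736 6:1296 4:256 3:81 2:16 1:1  a_12=22386
q^13  k|13↦f(k): 13:28561 1:1  a_13=28562
n=14: 1·14 2·7 7·2 14·1  f→[1+16+2401+38416]=40834
n=15: 1·15 3·5 5·3 15·1  f→[1+81+625+50625]=51332
[q^16] f(16)=65536,f(8)=4096,f(4)=256,f(2)=16,f(1)=1 ⇒ 69905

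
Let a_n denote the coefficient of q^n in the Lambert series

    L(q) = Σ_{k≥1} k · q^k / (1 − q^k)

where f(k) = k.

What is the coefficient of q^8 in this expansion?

a_8 = 15

[q^8] f(1)=1,f(2)=2,f(4)=4,f(8)=8 ⇒ 15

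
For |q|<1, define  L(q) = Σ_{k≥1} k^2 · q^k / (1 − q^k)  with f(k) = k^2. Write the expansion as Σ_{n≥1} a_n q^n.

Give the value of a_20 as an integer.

n=20: 20·1 10·2 5·4 4·5 2·10 1·20  f→[400+100+25+16+4+1]=546

a_20 = 546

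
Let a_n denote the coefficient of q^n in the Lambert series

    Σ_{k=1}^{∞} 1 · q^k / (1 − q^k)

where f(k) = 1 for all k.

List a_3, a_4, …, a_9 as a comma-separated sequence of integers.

d|3:{3,1}  Σf=1+1=2
[q^4] f(1)=1,f(2)=1,f(4)=1 ⇒ 3
[q^5] f(1)=1,f(5)=1 ⇒ 2
q^6  k|6↦f(k): 1:1 2:1 3:1 6:1  a_6=4
d|7:{1,7}  Σf=1+1=2
d|8:{8,4,2,1}  Σf=1+1+1+1=4
n=9: 9·1 3·3 1·9  f→[1+1+1]=3

2, 3, 2, 4, 2, 4, 3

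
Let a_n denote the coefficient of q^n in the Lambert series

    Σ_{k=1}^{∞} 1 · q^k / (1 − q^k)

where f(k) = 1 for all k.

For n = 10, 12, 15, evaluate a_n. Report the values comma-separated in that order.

4, 6, 4

[q^10] f(1)=1,f(2)=1,f(5)=1,f(10)=1 ⇒ 4
q^12  k|12↦f(k): 12:1 6:1 4:1 3:1 2:1 1:1  a_12=6
[q^15] f(15)=1,f(5)=1,f(3)=1,f(1)=1 ⇒ 4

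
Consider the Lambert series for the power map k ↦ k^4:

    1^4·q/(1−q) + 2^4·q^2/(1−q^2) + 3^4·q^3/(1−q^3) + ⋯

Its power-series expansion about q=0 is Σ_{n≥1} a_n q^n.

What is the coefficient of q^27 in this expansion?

a_27 = 538084

d|27:{27,9,3,1}  Σf=531441+6561+81+1=538084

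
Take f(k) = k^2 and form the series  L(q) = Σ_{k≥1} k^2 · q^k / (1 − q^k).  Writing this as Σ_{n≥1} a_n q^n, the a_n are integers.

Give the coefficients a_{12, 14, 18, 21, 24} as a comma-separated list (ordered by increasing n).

d|12:{12,6,4,3,2,1}  Σf=144+36+16+9+4+1=210
d|14:{14,7,2,1}  Σf=196+49+4+1=250
d|18:{18,9,6,3,2,1}  Σf=324+81+36+9+4+1=455
[q^21] f(21)=441,f(7)=49,f(3)=9,f(1)=1 ⇒ 500
d|24:{1,2,3,4,6,8,12,24}  Σf=1+4+9+16+36+64+144+576=850

210, 250, 455, 500, 850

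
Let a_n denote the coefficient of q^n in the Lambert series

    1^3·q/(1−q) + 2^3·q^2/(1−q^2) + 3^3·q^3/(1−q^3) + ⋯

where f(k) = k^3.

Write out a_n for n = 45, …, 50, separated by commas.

95382, 109512, 103824, 131068, 117993, 141759

[q^45] f(45)=91125,f(15)=3375,f(9)=729,f(5)=125,f(3)=27,f(1)=1 ⇒ 95382
n=46: 1·46 2·23 23·2 46·1  f→[1+8+12167+97336]=109512
[q^47] f(47)=103823,f(1)=1 ⇒ 103824
q^48  k|48↦f(k): 1:1 2:8 3:27 4:64 6:216 8:512 12:1728 16:4096 24:13824 48:110592  a_48=131068
q^49  k|49↦f(k): 49:117649 7:343 1:1  a_49=117993
d|50:{50,25,10,5,2,1}  Σf=125000+15625+1000+125+8+1=141759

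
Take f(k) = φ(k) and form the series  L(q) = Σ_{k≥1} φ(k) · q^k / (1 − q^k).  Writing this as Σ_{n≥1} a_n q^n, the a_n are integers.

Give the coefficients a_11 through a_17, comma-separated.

[q^11] φ(1)=1,φ(11)=10 ⇒ 11
q^12  k|12↦φ(k): 1:1 2:1 3:2 4:2 6:2 12:4  a_12=12
n=13: 13·1 1·13  φ→[12+1]=13
q^14  k|14↦φ(k): 14:6 7:6 2:1 1:1  a_14=14
q^15  k|15↦φ(k): 15:8 5:4 3:2 1:1  a_15=15
d|16:{16,8,4,2,1}  Σφ=8+4+2+1+1=16
q^17  k|17↦φ(k): 1:1 17:16  a_17=17

11, 12, 13, 14, 15, 16, 17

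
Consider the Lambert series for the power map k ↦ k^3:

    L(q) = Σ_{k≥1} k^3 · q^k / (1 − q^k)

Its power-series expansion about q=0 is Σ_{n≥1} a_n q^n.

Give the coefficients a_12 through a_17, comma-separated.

2044, 2198, 3096, 3528, 4681, 4914

q^12  k|12↦f(k): 1:1 2:8 3:27 4:64 6:216 12:1728  a_12=2044
d|13:{1,13}  Σf=1+2197=2198
n=14: 14·1 7·2 2·7 1·14  f→[2744+343+8+1]=3096
n=15: 1·15 3·5 5·3 15·1  f→[1+27+125+3375]=3528
[q^16] f(16)=4096,f(8)=512,f(4)=64,f(2)=8,f(1)=1 ⇒ 4681
n=17: 1·17 17·1  f→[1+4913]=4914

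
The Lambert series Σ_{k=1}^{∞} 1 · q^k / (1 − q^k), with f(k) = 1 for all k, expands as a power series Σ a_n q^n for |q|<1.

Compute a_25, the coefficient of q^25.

a_25 = 3

n=25: 1·25 5·5 25·1  f→[1+1+1]=3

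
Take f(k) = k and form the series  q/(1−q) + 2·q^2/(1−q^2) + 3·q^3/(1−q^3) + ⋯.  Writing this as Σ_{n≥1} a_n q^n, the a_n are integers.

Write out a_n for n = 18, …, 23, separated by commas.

39, 20, 42, 32, 36, 24

n=18: 18·1 9·2 6·3 3·6 2·9 1·18  f→[18+9+6+3+2+1]=39
d|19:{19,1}  Σf=19+1=20
d|20:{20,10,5,4,2,1}  Σf=20+10+5+4+2+1=42
[q^21] f(1)=1,f(3)=3,f(7)=7,f(21)=21 ⇒ 32
d|22:{22,11,2,1}  Σf=22+11+2+1=36
q^23  k|23↦f(k): 23:23 1:1  a_23=24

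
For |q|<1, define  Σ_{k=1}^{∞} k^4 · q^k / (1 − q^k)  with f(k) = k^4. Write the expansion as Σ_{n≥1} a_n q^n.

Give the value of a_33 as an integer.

q^33  k|33↦f(k): 1:1 3:81 11:14641 33:1185921  a_33=1200644

a_33 = 1200644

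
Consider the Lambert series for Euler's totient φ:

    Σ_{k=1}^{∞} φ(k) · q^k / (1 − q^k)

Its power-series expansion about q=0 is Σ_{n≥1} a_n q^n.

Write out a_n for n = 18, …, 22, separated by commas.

d|18:{18,9,6,3,2,1}  Σφ=6+6+2+2+1+1=18
q^19  k|19↦φ(k): 1:1 19:18  a_19=19
n=20: 1·20 2·10 4·5 5·4 10·2 20·1  φ→[1+1+2+4+4+8]=20
n=21: 21·1 7·3 3·7 1·21  φ→[12+6+2+1]=21
q^22  k|22↦φ(k): 22:10 11:10 2:1 1:1  a_22=22

18, 19, 20, 21, 22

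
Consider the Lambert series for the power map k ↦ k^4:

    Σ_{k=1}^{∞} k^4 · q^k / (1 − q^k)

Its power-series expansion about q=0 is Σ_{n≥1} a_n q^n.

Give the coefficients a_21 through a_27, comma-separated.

q^21  k|21↦f(k): 21:194481 7:2401 3:81 1:1  a_21=196964
d|22:{22,11,2,1}  Σf=234256+14641+16+1=248914
d|23:{23,1}  Σf=279841+1=279842
d|24:{24,12,8,6,4,3,2,1}  Σf=331776+20736+4096+1296+256+81+16+1=358258
d|25:{25,5,1}  Σf=390625+625+1=391251
n=26: 26·1 13·2 2·13 1·26  f→[456976+28561+16+1]=485554
[q^27] f(27)=531441,f(9)=6561,f(3)=81,f(1)=1 ⇒ 538084

196964, 248914, 279842, 358258, 391251, 485554, 538084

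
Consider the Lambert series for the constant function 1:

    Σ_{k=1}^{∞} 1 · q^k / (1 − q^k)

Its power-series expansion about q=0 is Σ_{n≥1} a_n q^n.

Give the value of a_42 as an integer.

q^42  k|42↦f(k): 1:1 2:1 3:1 6:1 7:1 14:1 21:1 42:1  a_42=8

a_42 = 8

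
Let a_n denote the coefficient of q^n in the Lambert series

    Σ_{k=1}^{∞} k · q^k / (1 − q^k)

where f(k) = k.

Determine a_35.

a_35 = 48

q^35  k|35↦f(k): 1:1 5:5 7:7 35:35  a_35=48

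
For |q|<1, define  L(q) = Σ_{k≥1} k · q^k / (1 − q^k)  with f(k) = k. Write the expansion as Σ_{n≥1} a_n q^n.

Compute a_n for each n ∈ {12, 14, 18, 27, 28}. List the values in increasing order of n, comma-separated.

q^12  k|12↦f(k): 1:1 2:2 3:3 4:4 6:6 12:12  a_12=28
d|14:{1,2,7,14}  Σf=1+2+7+14=24
d|18:{18,9,6,3,2,1}  Σf=18+9+6+3+2+1=39
q^27  k|27↦f(k): 1:1 3:3 9:9 27:27  a_27=40
q^28  k|28↦f(k): 1:1 2:2 4:4 7:7 14:14 28:28  a_28=56

28, 24, 39, 40, 56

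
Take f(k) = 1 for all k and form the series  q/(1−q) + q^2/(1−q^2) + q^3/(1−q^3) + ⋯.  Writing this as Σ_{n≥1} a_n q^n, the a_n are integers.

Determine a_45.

d|45:{45,15,9,5,3,1}  Σf=1+1+1+1+1+1=6

a_45 = 6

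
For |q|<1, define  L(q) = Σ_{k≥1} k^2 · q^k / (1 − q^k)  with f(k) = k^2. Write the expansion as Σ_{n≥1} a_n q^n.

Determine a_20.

a_20 = 546

d|20:{1,2,4,5,10,20}  Σf=1+4+16+25+100+400=546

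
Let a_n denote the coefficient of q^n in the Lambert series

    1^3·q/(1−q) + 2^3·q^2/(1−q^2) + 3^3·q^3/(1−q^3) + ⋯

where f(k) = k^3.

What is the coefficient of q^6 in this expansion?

a_6 = 252

n=6: 1·6 2·3 3·2 6·1  f→[1+8+27+216]=252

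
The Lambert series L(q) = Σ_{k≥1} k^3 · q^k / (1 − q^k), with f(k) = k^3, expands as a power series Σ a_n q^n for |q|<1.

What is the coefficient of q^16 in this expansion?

n=16: 16·1 8·2 4·4 2·8 1·16  f→[4096+512+64+8+1]=4681

a_16 = 4681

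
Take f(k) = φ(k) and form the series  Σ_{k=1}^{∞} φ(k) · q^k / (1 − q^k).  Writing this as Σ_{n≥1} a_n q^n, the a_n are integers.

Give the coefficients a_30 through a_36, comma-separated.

[q^30] φ(1)=1,φ(2)=1,φ(3)=2,φ(5)=4,φ(6)=2,φ(10)=4,φ(15)=8,φ(30)=8 ⇒ 30
n=31: 1·31 31·1  φ→[1+30]=31
[q^32] φ(32)=16,φ(16)=8,φ(8)=4,φ(4)=2,φ(2)=1,φ(1)=1 ⇒ 32
n=33: 1·33 3·11 11·3 33·1  φ→[1+2+10+20]=33
d|34:{34,17,2,1}  Σφ=16+16+1+1=34
n=35: 35·1 7·5 5·7 1·35  φ→[24+6+4+1]=35
n=36: 36·1 18·2 12·3 9·4 6·6 4·9 3·12 2·18 1·36  φ→[12+6+4+6+2+2+2+1+1]=36

30, 31, 32, 33, 34, 35, 36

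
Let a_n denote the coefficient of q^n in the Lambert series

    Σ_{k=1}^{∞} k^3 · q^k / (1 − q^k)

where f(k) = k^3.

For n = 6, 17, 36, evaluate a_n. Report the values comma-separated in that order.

252, 4914, 55261

n=6: 6·1 3·2 2·3 1·6  f→[216+27+8+1]=252
n=17: 17·1 1·17  f→[4913+1]=4914
[q^36] f(36)=46656,f(18)=5832,f(12)=1728,f(9)=729,f(6)=216,f(4)=64,f(3)=27,f(2)=8,f(1)=1 ⇒ 55261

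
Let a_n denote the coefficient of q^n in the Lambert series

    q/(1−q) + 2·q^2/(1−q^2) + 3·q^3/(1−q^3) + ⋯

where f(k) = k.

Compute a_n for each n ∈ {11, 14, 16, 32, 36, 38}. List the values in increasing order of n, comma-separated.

12, 24, 31, 63, 91, 60

q^11  k|11↦f(k): 1:1 11:11  a_11=12
[q^14] f(14)=14,f(7)=7,f(2)=2,f(1)=1 ⇒ 24
d|16:{1,2,4,8,16}  Σf=1+2+4+8+16=31
d|32:{1,2,4,8,16,32}  Σf=1+2+4+8+16+32=63
q^36  k|36↦f(k): 1:1 2:2 3:3 4:4 6:6 9:9 12:12 18:18 36:36  a_36=91
n=38: 38·1 19·2 2·19 1·38  f→[38+19+2+1]=60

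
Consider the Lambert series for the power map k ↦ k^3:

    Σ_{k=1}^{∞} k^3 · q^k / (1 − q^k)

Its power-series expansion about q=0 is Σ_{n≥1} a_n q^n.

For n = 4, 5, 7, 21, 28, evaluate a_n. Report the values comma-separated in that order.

n=4: 4·1 2·2 1·4  f→[64+8+1]=73
[q^5] f(5)=125,f(1)=1 ⇒ 126
n=7: 1·7 7·1  f→[1+343]=344
d|21:{21,7,3,1}  Σf=9261+343+27+1=9632
[q^28] f(1)=1,f(2)=8,f(4)=64,f(7)=343,f(14)=2744,f(28)=21952 ⇒ 25112

73, 126, 344, 9632, 25112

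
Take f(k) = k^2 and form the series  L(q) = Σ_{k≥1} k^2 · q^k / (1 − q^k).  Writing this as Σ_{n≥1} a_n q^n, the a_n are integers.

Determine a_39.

[q^39] f(1)=1,f(3)=9,f(13)=169,f(39)=1521 ⇒ 1700

a_39 = 1700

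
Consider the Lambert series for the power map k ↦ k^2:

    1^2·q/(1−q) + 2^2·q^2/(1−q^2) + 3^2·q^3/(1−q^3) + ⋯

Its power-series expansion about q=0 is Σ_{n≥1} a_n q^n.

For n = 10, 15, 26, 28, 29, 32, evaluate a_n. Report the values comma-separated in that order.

[q^10] f(1)=1,f(2)=4,f(5)=25,f(10)=100 ⇒ 130
[q^15] f(15)=225,f(5)=25,f(3)=9,f(1)=1 ⇒ 260
d|26:{26,13,2,1}  Σf=676+169+4+1=850
q^28  k|28↦f(k): 1:1 2:4 4:16 7:49 14:196 28:784  a_28=1050
d|29:{1,29}  Σf=1+841=842
q^32  k|32↦f(k): 1:1 2:4 4:16 8:64 16:256 32:1024  a_32=1365

130, 260, 850, 1050, 842, 1365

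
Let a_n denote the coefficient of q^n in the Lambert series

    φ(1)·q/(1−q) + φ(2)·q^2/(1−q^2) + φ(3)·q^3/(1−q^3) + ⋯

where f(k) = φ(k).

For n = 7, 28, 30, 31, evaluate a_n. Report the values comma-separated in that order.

n=7: 7·1 1·7  φ→[6+1]=7
[q^28] φ(1)=1,φ(2)=1,φ(4)=2,φ(7)=6,φ(14)=6,φ(28)=12 ⇒ 28
[q^30] φ(1)=1,φ(2)=1,φ(3)=2,φ(5)=4,φ(6)=2,φ(10)=4,φ(15)=8,φ(30)=8 ⇒ 30
n=31: 31·1 1·31  φ→[30+1]=31

7, 28, 30, 31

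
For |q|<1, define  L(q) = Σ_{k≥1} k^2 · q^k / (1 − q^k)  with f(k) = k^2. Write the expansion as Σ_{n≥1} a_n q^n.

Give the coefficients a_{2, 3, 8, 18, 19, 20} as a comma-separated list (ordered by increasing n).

d|2:{2,1}  Σf=4+1=5
q^3  k|3↦f(k): 1:1 3:9  a_3=10
q^8  k|8↦f(k): 8:64 4:16 2:4 1:1  a_8=85
d|18:{18,9,6,3,2,1}  Σf=324+81+36+9+4+1=455
[q^19] f(1)=1,f(19)=361 ⇒ 362
[q^20] f(20)=400,f(10)=100,f(5)=25,f(4)=16,f(2)=4,f(1)=1 ⇒ 546

5, 10, 85, 455, 362, 546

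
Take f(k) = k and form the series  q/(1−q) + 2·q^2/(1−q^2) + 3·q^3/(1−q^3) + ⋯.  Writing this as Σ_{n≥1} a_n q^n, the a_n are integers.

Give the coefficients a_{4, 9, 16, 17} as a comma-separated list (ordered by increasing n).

7, 13, 31, 18

n=4: 4·1 2·2 1·4  f→[4+2+1]=7
[q^9] f(9)=9,f(3)=3,f(1)=1 ⇒ 13
d|16:{16,8,4,2,1}  Σf=16+8+4+2+1=31
n=17: 17·1 1·17  f→[17+1]=18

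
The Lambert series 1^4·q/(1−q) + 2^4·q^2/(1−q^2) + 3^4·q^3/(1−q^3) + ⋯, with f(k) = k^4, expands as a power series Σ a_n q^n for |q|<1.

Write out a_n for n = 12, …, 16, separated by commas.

22386, 28562, 40834, 51332, 69905

[q^12] f(1)=1,f(2)=16,f(3)=81,f(4)=256,f(6)=1296,f(12)=20736 ⇒ 22386
d|13:{1,13}  Σf=1+28561=28562
q^14  k|14↦f(k): 14:38416 7:2401 2:16 1:1  a_14=40834
q^15  k|15↦f(k): 15:50625 5:625 3:81 1:1  a_15=51332
[q^16] f(1)=1,f(2)=16,f(4)=256,f(8)=4096,f(16)=65536 ⇒ 69905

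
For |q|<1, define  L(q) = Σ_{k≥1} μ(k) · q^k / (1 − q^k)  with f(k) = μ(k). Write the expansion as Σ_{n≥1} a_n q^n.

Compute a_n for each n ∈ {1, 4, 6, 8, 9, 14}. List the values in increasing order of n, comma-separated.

d|1:{1}  Σμ=1=1
d|4:{1,2,4}  Σμ=1+(-1)+0=0
n=6: 6·1 3·2 2·3 1·6  μ→[1+(-1)+(-1)+1]=0
n=8: 1·8 2·4 4·2 8·1  μ→[1+(-1)+0+0]=0
[q^9] μ(9)=0,μ(3)=-1,μ(1)=1 ⇒ 0
n=14: 14·1 7·2 2·7 1·14  μ→[1+(-1)+(-1)+1]=0

1, 0, 0, 0, 0, 0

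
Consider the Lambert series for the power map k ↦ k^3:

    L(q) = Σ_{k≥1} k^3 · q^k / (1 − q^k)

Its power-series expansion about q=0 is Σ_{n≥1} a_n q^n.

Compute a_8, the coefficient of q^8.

a_8 = 585

d|8:{8,4,2,1}  Σf=512+64+8+1=585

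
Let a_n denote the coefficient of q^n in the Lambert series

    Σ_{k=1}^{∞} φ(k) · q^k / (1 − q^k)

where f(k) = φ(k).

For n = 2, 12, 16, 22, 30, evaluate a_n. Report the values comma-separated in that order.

n=2: 2·1 1·2  φ→[1+1]=2
n=12: 12·1 6·2 4·3 3·4 2·6 1·12  φ→[4+2+2+2+1+1]=12
d|16:{1,2,4,8,16}  Σφ=1+1+2+4+8=16
d|22:{1,2,11,22}  Σφ=1+1+10+10=22
[q^30] φ(30)=8,φ(15)=8,φ(10)=4,φ(6)=2,φ(5)=4,φ(3)=2,φ(2)=1,φ(1)=1 ⇒ 30

2, 12, 16, 22, 30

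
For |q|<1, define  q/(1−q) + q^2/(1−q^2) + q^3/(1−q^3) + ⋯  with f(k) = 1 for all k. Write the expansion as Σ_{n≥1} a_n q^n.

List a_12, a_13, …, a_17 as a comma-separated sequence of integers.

d|12:{1,2,3,4,6,12}  Σf=1+1+1+1+1+1=6
d|13:{13,1}  Σf=1+1=2
d|14:{1,2,7,14}  Σf=1+1+1+1=4
d|15:{15,5,3,1}  Σf=1+1+1+1=4
d|16:{1,2,4,8,16}  Σf=1+1+1+1+1=5
q^17  k|17↦f(k): 17:1 1:1  a_17=2

6, 2, 4, 4, 5, 2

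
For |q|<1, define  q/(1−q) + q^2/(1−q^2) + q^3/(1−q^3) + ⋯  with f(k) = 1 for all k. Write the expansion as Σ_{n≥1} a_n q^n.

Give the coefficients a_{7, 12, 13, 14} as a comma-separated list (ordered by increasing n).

2, 6, 2, 4

q^7  k|7↦f(k): 7:1 1:1  a_7=2
[q^12] f(12)=1,f(6)=1,f(4)=1,f(3)=1,f(2)=1,f(1)=1 ⇒ 6
d|13:{1,13}  Σf=1+1=2
q^14  k|14↦f(k): 1:1 2:1 7:1 14:1  a_14=4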